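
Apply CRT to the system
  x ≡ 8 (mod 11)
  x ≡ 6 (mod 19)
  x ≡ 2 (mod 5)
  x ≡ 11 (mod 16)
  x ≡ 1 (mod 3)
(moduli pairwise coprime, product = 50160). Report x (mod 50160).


Product of moduli M = 11 · 19 · 5 · 16 · 3 = 50160.
Merge one congruence at a time:
  Start: x ≡ 8 (mod 11).
  Combine with x ≡ 6 (mod 19); new modulus lcm = 209.
    Write x = 8 + 11·t and substitute into x ≡ 6 (mod 19): 11·t ≡ 6 − 8 = -2 (mod 19).
    Reduce coefficients mod 19: 11·t ≡ 17 (mod 19).
    The inverse of 11 mod 19 is 7 (since 11·7 = 77 = 4·19 + 1), so t ≡ 7·17 = 119 ≡ 5 (mod 19).
    Then x = 8 + 11·5 = 63, valid modulo lcm(11, 19) = 209: x ≡ 63 (mod 209).
  Combine with x ≡ 2 (mod 5); new modulus lcm = 1045.
    Write x = 63 + 209·t and substitute into x ≡ 2 (mod 5): 209·t ≡ 2 − 63 = -61 (mod 5).
    Reduce coefficients mod 5: 4·t ≡ 4 (mod 5).
    The inverse of 4 mod 5 is 4 (since 4·4 = 16 = 3·5 + 1), so t ≡ 4·4 = 16 ≡ 1 (mod 5).
    Then x = 63 + 209·1 = 272, valid modulo lcm(209, 5) = 1045: x ≡ 272 (mod 1045).
  Combine with x ≡ 11 (mod 16); new modulus lcm = 16720.
    Write x = 272 + 1045·t and substitute into x ≡ 11 (mod 16): 1045·t ≡ 11 − 272 = -261 (mod 16).
    Reduce coefficients mod 16: 5·t ≡ 11 (mod 16).
    The inverse of 5 mod 16 is 13 (since 5·13 = 65 = 4·16 + 1), so t ≡ 13·11 = 143 ≡ 15 (mod 16).
    Then x = 272 + 1045·15 = 15947, valid modulo lcm(1045, 16) = 16720: x ≡ 15947 (mod 16720).
  Combine with x ≡ 1 (mod 3); new modulus lcm = 50160.
    Write x = 15947 + 16720·t and substitute into x ≡ 1 (mod 3): 16720·t ≡ 1 − 15947 = -15946 (mod 3).
    Reduce coefficients mod 3: 1·t ≡ 2 (mod 3).
    So t ≡ 2 (mod 3).
    Then x = 15947 + 16720·2 = 49387, valid modulo lcm(16720, 3) = 50160: x ≡ 49387 (mod 50160).
Verify against each original: 49387 mod 11 = 8, 49387 mod 19 = 6, 49387 mod 5 = 2, 49387 mod 16 = 11, 49387 mod 3 = 1.

x ≡ 49387 (mod 50160).


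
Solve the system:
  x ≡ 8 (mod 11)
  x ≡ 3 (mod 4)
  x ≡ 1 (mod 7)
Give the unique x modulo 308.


Moduli 11, 4, 7 are pairwise coprime; by CRT there is a unique solution modulo M = 11 · 4 · 7 = 308.
Solve pairwise, accumulating the modulus:
  Start with x ≡ 8 (mod 11).
  Combine with x ≡ 3 (mod 4): since gcd(11, 4) = 1, we get a unique residue mod 44.
    Write x = 8 + 11·t and substitute into x ≡ 3 (mod 4): 11·t ≡ 3 − 8 = -5 (mod 4).
    Reduce coefficients mod 4: 3·t ≡ 3 (mod 4).
    The inverse of 3 mod 4 is 3 (since 3·3 = 9 = 2·4 + 1), so t ≡ 3·3 = 9 ≡ 1 (mod 4).
    Then x = 8 + 11·1 = 19, valid modulo lcm(11, 4) = 44: x ≡ 19 (mod 44).
  Combine with x ≡ 1 (mod 7): since gcd(44, 7) = 1, we get a unique residue mod 308.
    Write x = 19 + 44·t and substitute into x ≡ 1 (mod 7): 44·t ≡ 1 − 19 = -18 (mod 7).
    Reduce coefficients mod 7: 2·t ≡ 3 (mod 7).
    The inverse of 2 mod 7 is 4 (since 2·4 = 8 = 1·7 + 1), so t ≡ 4·3 = 12 ≡ 5 (mod 7).
    Then x = 19 + 44·5 = 239, valid modulo lcm(44, 7) = 308: x ≡ 239 (mod 308).
Verify: 239 mod 11 = 8 ✓, 239 mod 4 = 3 ✓, 239 mod 7 = 1 ✓.

x ≡ 239 (mod 308).


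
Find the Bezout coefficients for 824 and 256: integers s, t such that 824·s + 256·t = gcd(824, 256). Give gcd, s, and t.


Euclidean algorithm on (824, 256) — divide until remainder is 0:
  824 = 3 · 256 + 56
  256 = 4 · 56 + 32
  56 = 1 · 32 + 24
  32 = 1 · 24 + 8
  24 = 3 · 8 + 0
gcd(824, 256) = 8.
Track Bezout coefficients alongside the remainders: start with r₀ = 824 = a·1 + b·0 (s = 1, t = 0) and r₁ = 256 = a·0 + b·1 (s = 0, t = 1); each new remainder r_{k+1} = r_{k-1} − q_k·r_k inherits s_{k+1} = s_{k-1} − q_k·s_k, t_{k+1} = t_{k-1} − q_k·t_k, so r_k = a·s_k + b·t_k at every step:
  q = 3: r = 56, s = 1 − 3·0 = 1, t = 0 − 3·1 = -3  (check: 824·1 + 256·(-3) = 56)
  q = 4: r = 32, s = 0 − 4·1 = -4, t = 1 − 4·(-3) = 13  (check: 824·(-4) + 256·13 = 32)
  q = 1: r = 24, s = 1 − 1·(-4) = 5, t = -3 − 1·13 = -16  (check: 824·5 + 256·(-16) = 24)
  q = 1: r = 8, s = -4 − 1·5 = -9, t = 13 − 1·(-16) = 29  (check: 824·(-9) + 256·29 = 8)
The row with r = 8 (the gcd) gives the Bezout coefficients s = -9, t = 29.
Result: 824 · (-9) + 256 · (29) = 8.

gcd(824, 256) = 8; s = -9, t = 29 (check: 824·(-9) + 256·29 = 8).


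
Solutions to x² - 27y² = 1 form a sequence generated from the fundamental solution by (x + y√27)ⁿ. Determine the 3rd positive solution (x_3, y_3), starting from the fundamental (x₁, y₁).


Step 1: Find the fundamental solution (x₁, y₁) of x² - 27y² = 1.
  Expand √27 as a continued fraction. a₀ = ⌊√27⌋ = 5; iterate m_{k+1} = d_k·a_k − m_k, d_{k+1} = (27 − m_{k+1}²)/d_k, a_{k+1} = ⌊(a₀ + m_{k+1})/d_{k+1}⌋ (starting m₀ = 0, d₀ = 1), with convergents p_k = a_k·p_{k-1} + p_{k-2}, q_k = a_k·q_{k-1} + q_{k-2} (p₋₁ = 1, q₋₁ = 0):
  k = 0: a₀ = 5; p₀/q₀ = 5/1; p₀² − 27·q₀² = 25 − 27 = -2.
  k = 1: m = 5, d = 2, a = ⌊(5 + 5)/2⌋ = 5; p/q = (5·5 + 1)/(5·1 + 0) = 26/5; p² − 27·q² = 676 − 675 = 1.
  The first convergent with p² − 27·q² = 1 gives the fundamental solution (x₁, y₁) = (26, 5).
Step 2: Apply the recurrence (x_{n+1}, y_{n+1}) = (x₁x_n + 27y₁y_n, x₁y_n + y₁x_n) repeatedly.
  From (x_1, y_1) = (26, 5): x_2 = 26·26 + 27·5·5 = 1351; y_2 = 26·5 + 5·26 = 260.
  From (x_2, y_2) = (1351, 260): x_3 = 26·1351 + 27·5·260 = 70226; y_3 = 26·260 + 5·1351 = 13515.
Step 3: Verify x_3² - 27·y_3² = 4931691076 - 4931691075 = 1 (should be 1). ✓

(x_1, y_1) = (26, 5); (x_3, y_3) = (70226, 13515).


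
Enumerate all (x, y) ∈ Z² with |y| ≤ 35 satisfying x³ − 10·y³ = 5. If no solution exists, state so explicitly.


The equation is x³ - 10y³ = 5. For fixed y, x³ = 10·y³ + 5, so a solution requires the RHS to be a perfect cube.
Strategy: iterate y from -35 to 35, compute RHS = 10·y³ + 5, and check whether it is a (positive or negative) perfect cube.
Check small values of y:
  y = 0: RHS = 5 is not a perfect cube.
  y = 1: RHS = 15 is not a perfect cube.
  y = -1: RHS = -5 is not a perfect cube.
  y = 2: RHS = 85 is not a perfect cube.
  y = -2: RHS = -75 is not a perfect cube.
  y = 3: RHS = 275 is not a perfect cube.
  y = -3: RHS = -265 is not a perfect cube.
Continuing the search up to |y| = 35 finds no solutions either.
No (x, y) in the scanned range satisfies the equation.

No integer solutions with |y| ≤ 35.


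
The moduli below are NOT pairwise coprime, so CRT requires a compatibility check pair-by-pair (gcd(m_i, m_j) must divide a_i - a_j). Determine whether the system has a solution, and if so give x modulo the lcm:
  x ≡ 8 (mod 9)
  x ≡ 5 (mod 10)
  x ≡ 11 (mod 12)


Moduli 9, 10, 12 are not pairwise coprime, so CRT works modulo lcm(m_i) when all pairwise compatibility conditions hold.
Pairwise compatibility: gcd(m_i, m_j) must divide a_i - a_j for every pair.
Merge one congruence at a time:
  Start: x ≡ 8 (mod 9).
  Combine with x ≡ 5 (mod 10): gcd(9, 10) = 1; 5 - 8 = -3, which IS divisible by 1, so compatible.
    Write x = 8 + 9·t and substitute into x ≡ 5 (mod 10): 9·t ≡ 5 − 8 = -3 (mod 10).
    Reduce coefficients mod 10: 9·t ≡ 7 (mod 10).
    The inverse of 9 mod 10 is 9 (since 9·9 = 81 = 8·10 + 1), so t ≡ 9·7 = 63 ≡ 3 (mod 10).
    Then x = 8 + 9·3 = 35, valid modulo lcm(9, 10) = 90: x ≡ 35 (mod 90).
  Combine with x ≡ 11 (mod 12): gcd(90, 12) = 6; 11 - 35 = -24, which IS divisible by 6, so compatible.
    Write x = 35 + 90·t and substitute into x ≡ 11 (mod 12): 90·t ≡ 11 − 35 = -24 (mod 12).
    Divide the congruence (and modulus) by g = 6: 15·t ≡ -4 (mod 2).
    Reduce coefficients mod 2: 1·t ≡ 0 (mod 2).
    So t ≡ 0 (mod 2).
    Then x = 35 + 90·0 = 35, valid modulo lcm(90, 12) = 180: x ≡ 35 (mod 180).
Verify: 35 mod 9 = 8, 35 mod 10 = 5, 35 mod 12 = 11.

x ≡ 35 (mod 180).


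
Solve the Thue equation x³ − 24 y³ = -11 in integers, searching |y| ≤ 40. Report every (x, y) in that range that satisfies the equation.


The equation is x³ - 24y³ = -11. For fixed y, x³ = 24·y³ − 11, so a solution requires the RHS to be a perfect cube.
Strategy: iterate y from -40 to 40, compute RHS = 24·y³ − 11, and check whether it is a (positive or negative) perfect cube.
Check small values of y:
  y = 0: RHS = -11 is not a perfect cube.
  y = 1: RHS = 13 is not a perfect cube.
  y = -1: RHS = -35 is not a perfect cube.
  y = 2: RHS = 181 is not a perfect cube.
  y = -2: RHS = -203 is not a perfect cube.
  y = 3: RHS = 637 is not a perfect cube.
  y = -3: RHS = -659 is not a perfect cube.
Continuing the search up to |y| = 40 finds no solutions either.
No (x, y) in the scanned range satisfies the equation.

No integer solutions with |y| ≤ 40.


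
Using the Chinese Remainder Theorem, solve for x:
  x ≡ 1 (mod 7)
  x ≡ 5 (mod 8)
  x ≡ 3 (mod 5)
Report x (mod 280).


Moduli 7, 8, 5 are pairwise coprime; by CRT there is a unique solution modulo M = 7 · 8 · 5 = 280.
Solve pairwise, accumulating the modulus:
  Start with x ≡ 1 (mod 7).
  Combine with x ≡ 5 (mod 8): since gcd(7, 8) = 1, we get a unique residue mod 56.
    Write x = 1 + 7·t and substitute into x ≡ 5 (mod 8): 7·t ≡ 5 − 1 = 4 (mod 8).
    The inverse of 7 mod 8 is 7 (since 7·7 = 49 = 6·8 + 1), so t ≡ 7·4 = 28 ≡ 4 (mod 8).
    Then x = 1 + 7·4 = 29, valid modulo lcm(7, 8) = 56: x ≡ 29 (mod 56).
  Combine with x ≡ 3 (mod 5): since gcd(56, 5) = 1, we get a unique residue mod 280.
    Write x = 29 + 56·t and substitute into x ≡ 3 (mod 5): 56·t ≡ 3 − 29 = -26 (mod 5).
    Reduce coefficients mod 5: 1·t ≡ 4 (mod 5).
    So t ≡ 4 (mod 5).
    Then x = 29 + 56·4 = 253, valid modulo lcm(56, 5) = 280: x ≡ 253 (mod 280).
Verify: 253 mod 7 = 1 ✓, 253 mod 8 = 5 ✓, 253 mod 5 = 3 ✓.

x ≡ 253 (mod 280).


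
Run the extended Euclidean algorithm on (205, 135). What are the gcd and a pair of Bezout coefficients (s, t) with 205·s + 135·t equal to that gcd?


Euclidean algorithm on (205, 135) — divide until remainder is 0:
  205 = 1 · 135 + 70
  135 = 1 · 70 + 65
  70 = 1 · 65 + 5
  65 = 13 · 5 + 0
gcd(205, 135) = 5.
Track Bezout coefficients alongside the remainders: start with r₀ = 205 = a·1 + b·0 (s = 1, t = 0) and r₁ = 135 = a·0 + b·1 (s = 0, t = 1); each new remainder r_{k+1} = r_{k-1} − q_k·r_k inherits s_{k+1} = s_{k-1} − q_k·s_k, t_{k+1} = t_{k-1} − q_k·t_k, so r_k = a·s_k + b·t_k at every step:
  q = 1: r = 70, s = 1 − 1·0 = 1, t = 0 − 1·1 = -1  (check: 205·1 + 135·(-1) = 70)
  q = 1: r = 65, s = 0 − 1·1 = -1, t = 1 − 1·(-1) = 2  (check: 205·(-1) + 135·2 = 65)
  q = 1: r = 5, s = 1 − 1·(-1) = 2, t = -1 − 1·2 = -3  (check: 205·2 + 135·(-3) = 5)
The row with r = 5 (the gcd) gives the Bezout coefficients s = 2, t = -3.
Result: 205 · (2) + 135 · (-3) = 5.

gcd(205, 135) = 5; s = 2, t = -3 (check: 205·2 + 135·(-3) = 5).


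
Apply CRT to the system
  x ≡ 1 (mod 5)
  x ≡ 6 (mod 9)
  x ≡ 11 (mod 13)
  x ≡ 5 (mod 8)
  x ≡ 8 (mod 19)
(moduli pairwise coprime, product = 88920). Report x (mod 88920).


Product of moduli M = 5 · 9 · 13 · 8 · 19 = 88920.
Merge one congruence at a time:
  Start: x ≡ 1 (mod 5).
  Combine with x ≡ 6 (mod 9); new modulus lcm = 45.
    Write x = 1 + 5·t and substitute into x ≡ 6 (mod 9): 5·t ≡ 6 − 1 = 5 (mod 9).
    The inverse of 5 mod 9 is 2 (since 5·2 = 10 = 1·9 + 1), so t ≡ 2·5 = 10 ≡ 1 (mod 9).
    Then x = 1 + 5·1 = 6, valid modulo lcm(5, 9) = 45: x ≡ 6 (mod 45).
  Combine with x ≡ 11 (mod 13); new modulus lcm = 585.
    Write x = 6 + 45·t and substitute into x ≡ 11 (mod 13): 45·t ≡ 11 − 6 = 5 (mod 13).
    Reduce coefficients mod 13: 6·t ≡ 5 (mod 13).
    The inverse of 6 mod 13 is 11 (since 6·11 = 66 = 5·13 + 1), so t ≡ 11·5 = 55 ≡ 3 (mod 13).
    Then x = 6 + 45·3 = 141, valid modulo lcm(45, 13) = 585: x ≡ 141 (mod 585).
  Combine with x ≡ 5 (mod 8); new modulus lcm = 4680.
    Write x = 141 + 585·t and substitute into x ≡ 5 (mod 8): 585·t ≡ 5 − 141 = -136 (mod 8).
    Reduce coefficients mod 8: 1·t ≡ 0 (mod 8).
    So t ≡ 0 (mod 8).
    Then x = 141 + 585·0 = 141, valid modulo lcm(585, 8) = 4680: x ≡ 141 (mod 4680).
  Combine with x ≡ 8 (mod 19); new modulus lcm = 88920.
    Write x = 141 + 4680·t and substitute into x ≡ 8 (mod 19): 4680·t ≡ 8 − 141 = -133 (mod 19).
    Reduce coefficients mod 19: 6·t ≡ 0 (mod 19).
    The inverse of 6 mod 19 is 16 (since 6·16 = 96 = 5·19 + 1), so t ≡ 16·0 = 0 ≡ 0 (mod 19).
    Then x = 141 + 4680·0 = 141, valid modulo lcm(4680, 19) = 88920: x ≡ 141 (mod 88920).
Verify against each original: 141 mod 5 = 1, 141 mod 9 = 6, 141 mod 13 = 11, 141 mod 8 = 5, 141 mod 19 = 8.

x ≡ 141 (mod 88920).


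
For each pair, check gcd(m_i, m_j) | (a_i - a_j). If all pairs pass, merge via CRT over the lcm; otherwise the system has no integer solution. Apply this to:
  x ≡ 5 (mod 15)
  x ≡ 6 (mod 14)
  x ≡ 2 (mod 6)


Moduli 15, 14, 6 are not pairwise coprime, so CRT works modulo lcm(m_i) when all pairwise compatibility conditions hold.
Pairwise compatibility: gcd(m_i, m_j) must divide a_i - a_j for every pair.
Merge one congruence at a time:
  Start: x ≡ 5 (mod 15).
  Combine with x ≡ 6 (mod 14): gcd(15, 14) = 1; 6 - 5 = 1, which IS divisible by 1, so compatible.
    Write x = 5 + 15·t and substitute into x ≡ 6 (mod 14): 15·t ≡ 6 − 5 = 1 (mod 14).
    Reduce coefficients mod 14: 1·t ≡ 1 (mod 14).
    So t ≡ 1 (mod 14).
    Then x = 5 + 15·1 = 20, valid modulo lcm(15, 14) = 210: x ≡ 20 (mod 210).
  Combine with x ≡ 2 (mod 6): gcd(210, 6) = 6; 2 - 20 = -18, which IS divisible by 6, so compatible.
    Write x = 20 + 210·t and substitute into x ≡ 2 (mod 6): 210·t ≡ 2 − 20 = -18 (mod 6).
    Divide the congruence (and modulus) by g = 6: 35·t ≡ -3 (mod 1).
    Modulo 1 every t works; take t = 0.
    Then x = 20 + 210·0 = 20, valid modulo lcm(210, 6) = 210: x ≡ 20 (mod 210).
Verify: 20 mod 15 = 5, 20 mod 14 = 6, 20 mod 6 = 2.

x ≡ 20 (mod 210).


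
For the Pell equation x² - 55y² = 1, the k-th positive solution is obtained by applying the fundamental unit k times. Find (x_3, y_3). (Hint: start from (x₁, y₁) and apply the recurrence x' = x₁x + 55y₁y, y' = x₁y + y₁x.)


Step 1: Find the fundamental solution (x₁, y₁) of x² - 55y² = 1.
  Expand √55 as a continued fraction. a₀ = ⌊√55⌋ = 7; iterate m_{k+1} = d_k·a_k − m_k, d_{k+1} = (55 − m_{k+1}²)/d_k, a_{k+1} = ⌊(a₀ + m_{k+1})/d_{k+1}⌋ (starting m₀ = 0, d₀ = 1), with convergents p_k = a_k·p_{k-1} + p_{k-2}, q_k = a_k·q_{k-1} + q_{k-2} (p₋₁ = 1, q₋₁ = 0):
  k = 0: a₀ = 7; p₀/q₀ = 7/1; p₀² − 55·q₀² = 49 − 55 = -6.
  k = 1: m = 7, d = 6, a = ⌊(7 + 7)/6⌋ = 2; p/q = (2·7 + 1)/(2·1 + 0) = 15/2; p² − 55·q² = 225 − 220 = 5.
  k = 2: m = 5, d = 5, a = ⌊(7 + 5)/5⌋ = 2; p/q = (2·15 + 7)/(2·2 + 1) = 37/5; p² − 55·q² = 1369 − 1375 = -6.
  k = 3: m = 5, d = 6, a = ⌊(7 + 5)/6⌋ = 2; p/q = (2·37 + 15)/(2·5 + 2) = 89/12; p² − 55·q² = 7921 − 7920 = 1.
  The first convergent with p² − 55·q² = 1 gives the fundamental solution (x₁, y₁) = (89, 12).
Step 2: Apply the recurrence (x_{n+1}, y_{n+1}) = (x₁x_n + 55y₁y_n, x₁y_n + y₁x_n) repeatedly.
  From (x_1, y_1) = (89, 12): x_2 = 89·89 + 55·12·12 = 15841; y_2 = 89·12 + 12·89 = 2136.
  From (x_2, y_2) = (15841, 2136): x_3 = 89·15841 + 55·12·2136 = 2819609; y_3 = 89·2136 + 12·15841 = 380196.
Step 3: Verify x_3² - 55·y_3² = 7950194912881 - 7950194912880 = 1 (should be 1). ✓

(x_1, y_1) = (89, 12); (x_3, y_3) = (2819609, 380196).


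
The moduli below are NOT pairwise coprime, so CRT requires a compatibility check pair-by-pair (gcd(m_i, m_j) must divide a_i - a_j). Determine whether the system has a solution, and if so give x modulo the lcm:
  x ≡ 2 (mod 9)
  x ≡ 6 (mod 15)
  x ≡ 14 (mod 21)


Moduli 9, 15, 21 are not pairwise coprime, so CRT works modulo lcm(m_i) when all pairwise compatibility conditions hold.
Pairwise compatibility: gcd(m_i, m_j) must divide a_i - a_j for every pair.
Merge one congruence at a time:
  Start: x ≡ 2 (mod 9).
  Combine with x ≡ 6 (mod 15): gcd(9, 15) = 3, and 6 - 2 = 4 is NOT divisible by 3.
    ⇒ system is inconsistent (no integer solution).

No solution (the system is inconsistent).


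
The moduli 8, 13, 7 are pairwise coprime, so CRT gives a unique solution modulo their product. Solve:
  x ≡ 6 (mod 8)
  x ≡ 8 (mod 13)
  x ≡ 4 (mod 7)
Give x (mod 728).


Moduli 8, 13, 7 are pairwise coprime; by CRT there is a unique solution modulo M = 8 · 13 · 7 = 728.
Solve pairwise, accumulating the modulus:
  Start with x ≡ 6 (mod 8).
  Combine with x ≡ 8 (mod 13): since gcd(8, 13) = 1, we get a unique residue mod 104.
    Write x = 6 + 8·t and substitute into x ≡ 8 (mod 13): 8·t ≡ 8 − 6 = 2 (mod 13).
    The inverse of 8 mod 13 is 5 (since 8·5 = 40 = 3·13 + 1), so t ≡ 5·2 = 10 ≡ 10 (mod 13).
    Then x = 6 + 8·10 = 86, valid modulo lcm(8, 13) = 104: x ≡ 86 (mod 104).
  Combine with x ≡ 4 (mod 7): since gcd(104, 7) = 1, we get a unique residue mod 728.
    Write x = 86 + 104·t and substitute into x ≡ 4 (mod 7): 104·t ≡ 4 − 86 = -82 (mod 7).
    Reduce coefficients mod 7: 6·t ≡ 2 (mod 7).
    The inverse of 6 mod 7 is 6 (since 6·6 = 36 = 5·7 + 1), so t ≡ 6·2 = 12 ≡ 5 (mod 7).
    Then x = 86 + 104·5 = 606, valid modulo lcm(104, 7) = 728: x ≡ 606 (mod 728).
Verify: 606 mod 8 = 6 ✓, 606 mod 13 = 8 ✓, 606 mod 7 = 4 ✓.

x ≡ 606 (mod 728).


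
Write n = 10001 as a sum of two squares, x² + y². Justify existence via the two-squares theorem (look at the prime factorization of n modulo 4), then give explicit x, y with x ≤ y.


Step 1: Factor n = 10001 = 73 · 137.
Step 2: Check the mod-4 condition on each prime factor: 73 ≡ 1 (mod 4), exponent 1; 137 ≡ 1 (mod 4), exponent 1.
All primes ≡ 3 (mod 4) appear to even exponent (or don't appear), so by the two-squares theorem n IS expressible as a sum of two squares.
Step 3: Build a representation. Here n = 73 · 137 is a product of primes ≡ 1 (mod 4). Each prime p ≡ 1 (mod 4) is itself a sum of two squares; find a² by testing p − a² for a perfect square:
  73: 73 − 1² = 72, 73 − 2² = 69, 73 − 3² = 64 = 8² ⇒ 73 = 3² + 8².
  137: 137 − 1² = 136, 137 − 2² = 133, 137 − 3² = 128, 137 − 4² = 121 = 11² ⇒ 137 = 4² + 11².
  Combine using the Brahmagupta–Fibonacci identity (a² + b²)(c² + d²) = (ac − bd)² + (ad + bc)² = (ac + bd)² + (ad − bc)²:
  73 · 137 = 10001: from (3² + 8²)(4² + 11²), take (3·4 − 8·11, 3·11 + 8·4) = (12 − 88, 33 + 32) = (-76, 65); dropping signs (only squares matter) gives (76, 65); check 76² + 65² = 5776 + 4225 = 10001 ✓.
Step 4: Order so x ≤ y and verify: 65² + 76² = 4225 + 5776 = 10001 = n. ✓

n = 10001 = 65² + 76² (one valid representation with x ≤ y).


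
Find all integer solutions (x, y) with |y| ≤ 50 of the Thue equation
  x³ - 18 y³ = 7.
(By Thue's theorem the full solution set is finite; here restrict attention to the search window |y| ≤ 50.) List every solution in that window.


The equation is x³ - 18y³ = 7. For fixed y, x³ = 18·y³ + 7, so a solution requires the RHS to be a perfect cube.
Strategy: iterate y from -50 to 50, compute RHS = 18·y³ + 7, and check whether it is a (positive or negative) perfect cube.
Check small values of y:
  y = 0: RHS = 7 is not a perfect cube.
  y = 1: RHS = 25 is not a perfect cube.
  y = -1: RHS = -11 is not a perfect cube.
  y = 2: RHS = 151 is not a perfect cube.
  y = -2: RHS = -137 is not a perfect cube.
  y = 3: RHS = 493 is not a perfect cube.
  y = -3: RHS = -479 is not a perfect cube.
Continuing the search up to |y| = 50 finds no solutions either.
No (x, y) in the scanned range satisfies the equation.

No integer solutions with |y| ≤ 50.


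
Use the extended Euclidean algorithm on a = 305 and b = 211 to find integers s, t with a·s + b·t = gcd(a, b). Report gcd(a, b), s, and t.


Euclidean algorithm on (305, 211) — divide until remainder is 0:
  305 = 1 · 211 + 94
  211 = 2 · 94 + 23
  94 = 4 · 23 + 2
  23 = 11 · 2 + 1
  2 = 2 · 1 + 0
gcd(305, 211) = 1.
Track Bezout coefficients alongside the remainders: start with r₀ = 305 = a·1 + b·0 (s = 1, t = 0) and r₁ = 211 = a·0 + b·1 (s = 0, t = 1); each new remainder r_{k+1} = r_{k-1} − q_k·r_k inherits s_{k+1} = s_{k-1} − q_k·s_k, t_{k+1} = t_{k-1} − q_k·t_k, so r_k = a·s_k + b·t_k at every step:
  q = 1: r = 94, s = 1 − 1·0 = 1, t = 0 − 1·1 = -1  (check: 305·1 + 211·(-1) = 94)
  q = 2: r = 23, s = 0 − 2·1 = -2, t = 1 − 2·(-1) = 3  (check: 305·(-2) + 211·3 = 23)
  q = 4: r = 2, s = 1 − 4·(-2) = 9, t = -1 − 4·3 = -13  (check: 305·9 + 211·(-13) = 2)
  q = 11: r = 1, s = -2 − 11·9 = -101, t = 3 − 11·(-13) = 146  (check: 305·(-101) + 211·146 = 1)
The row with r = 1 (the gcd) gives the Bezout coefficients s = -101, t = 146.
Result: 305 · (-101) + 211 · (146) = 1.

gcd(305, 211) = 1; s = -101, t = 146 (check: 305·(-101) + 211·146 = 1).


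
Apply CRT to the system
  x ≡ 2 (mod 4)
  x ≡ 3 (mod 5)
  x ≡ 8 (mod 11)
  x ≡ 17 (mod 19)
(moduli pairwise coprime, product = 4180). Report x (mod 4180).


Product of moduli M = 4 · 5 · 11 · 19 = 4180.
Merge one congruence at a time:
  Start: x ≡ 2 (mod 4).
  Combine with x ≡ 3 (mod 5); new modulus lcm = 20.
    Write x = 2 + 4·t and substitute into x ≡ 3 (mod 5): 4·t ≡ 3 − 2 = 1 (mod 5).
    The inverse of 4 mod 5 is 4 (since 4·4 = 16 = 3·5 + 1), so t ≡ 4·1 = 4 ≡ 4 (mod 5).
    Then x = 2 + 4·4 = 18, valid modulo lcm(4, 5) = 20: x ≡ 18 (mod 20).
  Combine with x ≡ 8 (mod 11); new modulus lcm = 220.
    Write x = 18 + 20·t and substitute into x ≡ 8 (mod 11): 20·t ≡ 8 − 18 = -10 (mod 11).
    Reduce coefficients mod 11: 9·t ≡ 1 (mod 11).
    The inverse of 9 mod 11 is 5 (since 9·5 = 45 = 4·11 + 1), so t ≡ 5·1 = 5 ≡ 5 (mod 11).
    Then x = 18 + 20·5 = 118, valid modulo lcm(20, 11) = 220: x ≡ 118 (mod 220).
  Combine with x ≡ 17 (mod 19); new modulus lcm = 4180.
    Write x = 118 + 220·t and substitute into x ≡ 17 (mod 19): 220·t ≡ 17 − 118 = -101 (mod 19).
    Reduce coefficients mod 19: 11·t ≡ 13 (mod 19).
    The inverse of 11 mod 19 is 7 (since 11·7 = 77 = 4·19 + 1), so t ≡ 7·13 = 91 ≡ 15 (mod 19).
    Then x = 118 + 220·15 = 3418, valid modulo lcm(220, 19) = 4180: x ≡ 3418 (mod 4180).
Verify against each original: 3418 mod 4 = 2, 3418 mod 5 = 3, 3418 mod 11 = 8, 3418 mod 19 = 17.

x ≡ 3418 (mod 4180).


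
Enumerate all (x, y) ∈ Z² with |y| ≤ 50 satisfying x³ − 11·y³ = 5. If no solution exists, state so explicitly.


The equation is x³ - 11y³ = 5. For fixed y, x³ = 11·y³ + 5, so a solution requires the RHS to be a perfect cube.
Strategy: iterate y from -50 to 50, compute RHS = 11·y³ + 5, and check whether it is a (positive or negative) perfect cube.
Check small values of y:
  y = 0: RHS = 5 is not a perfect cube.
  y = 1: RHS = 16 is not a perfect cube.
  y = -1: RHS = -6 is not a perfect cube.
  y = 2: RHS = 93 is not a perfect cube.
  y = -2: RHS = -83 is not a perfect cube.
  y = 3: RHS = 302 is not a perfect cube.
  y = -3: RHS = -292 is not a perfect cube.
Continuing the search up to |y| = 50 finds no solutions either.
No (x, y) in the scanned range satisfies the equation.

No integer solutions with |y| ≤ 50.


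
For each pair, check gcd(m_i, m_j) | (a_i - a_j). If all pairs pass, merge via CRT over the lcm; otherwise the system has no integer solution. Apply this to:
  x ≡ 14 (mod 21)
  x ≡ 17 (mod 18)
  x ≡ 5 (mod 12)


Moduli 21, 18, 12 are not pairwise coprime, so CRT works modulo lcm(m_i) when all pairwise compatibility conditions hold.
Pairwise compatibility: gcd(m_i, m_j) must divide a_i - a_j for every pair.
Merge one congruence at a time:
  Start: x ≡ 14 (mod 21).
  Combine with x ≡ 17 (mod 18): gcd(21, 18) = 3; 17 - 14 = 3, which IS divisible by 3, so compatible.
    Write x = 14 + 21·t and substitute into x ≡ 17 (mod 18): 21·t ≡ 17 − 14 = 3 (mod 18).
    Divide the congruence (and modulus) by g = 3: 7·t ≡ 1 (mod 6).
    Reduce coefficients mod 6: 1·t ≡ 1 (mod 6).
    So t ≡ 1 (mod 6).
    Then x = 14 + 21·1 = 35, valid modulo lcm(21, 18) = 126: x ≡ 35 (mod 126).
  Combine with x ≡ 5 (mod 12): gcd(126, 12) = 6; 5 - 35 = -30, which IS divisible by 6, so compatible.
    Write x = 35 + 126·t and substitute into x ≡ 5 (mod 12): 126·t ≡ 5 − 35 = -30 (mod 12).
    Divide the congruence (and modulus) by g = 6: 21·t ≡ -5 (mod 2).
    Reduce coefficients mod 2: 1·t ≡ 1 (mod 2).
    So t ≡ 1 (mod 2).
    Then x = 35 + 126·1 = 161, valid modulo lcm(126, 12) = 252: x ≡ 161 (mod 252).
Verify: 161 mod 21 = 14, 161 mod 18 = 17, 161 mod 12 = 5.

x ≡ 161 (mod 252).


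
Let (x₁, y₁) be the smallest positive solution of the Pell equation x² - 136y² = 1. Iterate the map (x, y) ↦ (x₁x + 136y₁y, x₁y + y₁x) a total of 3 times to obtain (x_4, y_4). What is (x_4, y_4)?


Step 1: Find the fundamental solution (x₁, y₁) of x² - 136y² = 1.
  Expand √136 as a continued fraction. a₀ = ⌊√136⌋ = 11; iterate m_{k+1} = d_k·a_k − m_k, d_{k+1} = (136 − m_{k+1}²)/d_k, a_{k+1} = ⌊(a₀ + m_{k+1})/d_{k+1}⌋ (starting m₀ = 0, d₀ = 1), with convergents p_k = a_k·p_{k-1} + p_{k-2}, q_k = a_k·q_{k-1} + q_{k-2} (p₋₁ = 1, q₋₁ = 0):
  k = 0: a₀ = 11; p₀/q₀ = 11/1; p₀² − 136·q₀² = 121 − 136 = -15.
  k = 1: m = 11, d = 15, a = ⌊(11 + 11)/15⌋ = 1; p/q = (1·11 + 1)/(1·1 + 0) = 12/1; p² − 136·q² = 144 − 136 = 8.
  k = 2: m = 4, d = 8, a = ⌊(11 + 4)/8⌋ = 1; p/q = (1·12 + 11)/(1·1 + 1) = 23/2; p² − 136·q² = 529 − 544 = -15.
  k = 3: m = 4, d = 15, a = ⌊(11 + 4)/15⌋ = 1; p/q = (1·23 + 12)/(1·2 + 1) = 35/3; p² − 136·q² = 1225 − 1224 = 1.
  The first convergent with p² − 136·q² = 1 gives the fundamental solution (x₁, y₁) = (35, 3).
Step 2: Apply the recurrence (x_{n+1}, y_{n+1}) = (x₁x_n + 136y₁y_n, x₁y_n + y₁x_n) repeatedly.
  From (x_1, y_1) = (35, 3): x_2 = 35·35 + 136·3·3 = 2449; y_2 = 35·3 + 3·35 = 210.
  From (x_2, y_2) = (2449, 210): x_3 = 35·2449 + 136·3·210 = 171395; y_3 = 35·210 + 3·2449 = 14697.
  From (x_3, y_3) = (171395, 14697): x_4 = 35·171395 + 136·3·14697 = 11995201; y_4 = 35·14697 + 3·171395 = 1028580.
Step 3: Verify x_4² - 136·y_4² = 143884847030401 - 143884847030400 = 1 (should be 1). ✓

(x_1, y_1) = (35, 3); (x_4, y_4) = (11995201, 1028580).


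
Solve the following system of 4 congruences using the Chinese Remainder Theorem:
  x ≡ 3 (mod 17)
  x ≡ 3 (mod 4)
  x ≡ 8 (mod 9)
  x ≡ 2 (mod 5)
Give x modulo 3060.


Product of moduli M = 17 · 4 · 9 · 5 = 3060.
Merge one congruence at a time:
  Start: x ≡ 3 (mod 17).
  Combine with x ≡ 3 (mod 4); new modulus lcm = 68.
    Write x = 3 + 17·t and substitute into x ≡ 3 (mod 4): 17·t ≡ 3 − 3 = 0 (mod 4).
    Reduce coefficients mod 4: 1·t ≡ 0 (mod 4).
    So t ≡ 0 (mod 4).
    Then x = 3 + 17·0 = 3, valid modulo lcm(17, 4) = 68: x ≡ 3 (mod 68).
  Combine with x ≡ 8 (mod 9); new modulus lcm = 612.
    Write x = 3 + 68·t and substitute into x ≡ 8 (mod 9): 68·t ≡ 8 − 3 = 5 (mod 9).
    Reduce coefficients mod 9: 5·t ≡ 5 (mod 9).
    The inverse of 5 mod 9 is 2 (since 5·2 = 10 = 1·9 + 1), so t ≡ 2·5 = 10 ≡ 1 (mod 9).
    Then x = 3 + 68·1 = 71, valid modulo lcm(68, 9) = 612: x ≡ 71 (mod 612).
  Combine with x ≡ 2 (mod 5); new modulus lcm = 3060.
    Write x = 71 + 612·t and substitute into x ≡ 2 (mod 5): 612·t ≡ 2 − 71 = -69 (mod 5).
    Reduce coefficients mod 5: 2·t ≡ 1 (mod 5).
    The inverse of 2 mod 5 is 3 (since 2·3 = 6 = 1·5 + 1), so t ≡ 3·1 = 3 ≡ 3 (mod 5).
    Then x = 71 + 612·3 = 1907, valid modulo lcm(612, 5) = 3060: x ≡ 1907 (mod 3060).
Verify against each original: 1907 mod 17 = 3, 1907 mod 4 = 3, 1907 mod 9 = 8, 1907 mod 5 = 2.

x ≡ 1907 (mod 3060).


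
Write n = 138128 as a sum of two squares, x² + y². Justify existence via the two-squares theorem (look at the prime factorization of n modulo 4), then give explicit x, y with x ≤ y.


Step 1: Factor n = 138128 = 2^4 · 89 · 97.
Step 2: Check the mod-4 condition on each prime factor: 2 = 2 (special); 89 ≡ 1 (mod 4), exponent 1; 97 ≡ 1 (mod 4), exponent 1.
All primes ≡ 3 (mod 4) appear to even exponent (or don't appear), so by the two-squares theorem n IS expressible as a sum of two squares.
Step 3: Build a representation. Group n = k² · m with k = 4 and m = 89 · 97 = 8633 (a product of primes ≡ 1 (mod 4)); a representation of m scales to one of n via (k·x)² + (k·y)² = k²(x² + y²). Each prime p ≡ 1 (mod 4) is itself a sum of two squares; find a² by testing p − a² for a perfect square:
  89: 89 − 1² = 88, 89 − 2² = 85, 89 − 3² = 80, 89 − 4² = 73, 89 − 5² = 64 = 8² ⇒ 89 = 5² + 8².
  97: 97 − 1² = 96, 97 − 2² = 93, 97 − 3² = 88, 97 − 4² = 81 = 9² ⇒ 97 = 4² + 9².
  Combine using the Brahmagupta–Fibonacci identity (a² + b²)(c² + d²) = (ac − bd)² + (ad + bc)² = (ac + bd)² + (ad − bc)²:
  89 · 97 = 8633: from (5² + 8²)(4² + 9²), take (5·4 − 8·9, 5·9 + 8·4) = (20 − 72, 45 + 32) = (-52, 77); dropping signs (only squares matter) gives (52, 77); check 52² + 77² = 2704 + 5929 = 8633 ✓.
  Scale by k = 4: (4·52, 4·77) = (208, 308).
Step 4: Order so x ≤ y and verify: 208² + 308² = 43264 + 94864 = 138128 = n. ✓

n = 138128 = 208² + 308² (one valid representation with x ≤ y).


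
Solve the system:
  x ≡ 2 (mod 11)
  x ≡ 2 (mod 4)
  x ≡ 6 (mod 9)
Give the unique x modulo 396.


Moduli 11, 4, 9 are pairwise coprime; by CRT there is a unique solution modulo M = 11 · 4 · 9 = 396.
Solve pairwise, accumulating the modulus:
  Start with x ≡ 2 (mod 11).
  Combine with x ≡ 2 (mod 4): since gcd(11, 4) = 1, we get a unique residue mod 44.
    Write x = 2 + 11·t and substitute into x ≡ 2 (mod 4): 11·t ≡ 2 − 2 = 0 (mod 4).
    Reduce coefficients mod 4: 3·t ≡ 0 (mod 4).
    The inverse of 3 mod 4 is 3 (since 3·3 = 9 = 2·4 + 1), so t ≡ 3·0 = 0 ≡ 0 (mod 4).
    Then x = 2 + 11·0 = 2, valid modulo lcm(11, 4) = 44: x ≡ 2 (mod 44).
  Combine with x ≡ 6 (mod 9): since gcd(44, 9) = 1, we get a unique residue mod 396.
    Write x = 2 + 44·t and substitute into x ≡ 6 (mod 9): 44·t ≡ 6 − 2 = 4 (mod 9).
    Reduce coefficients mod 9: 8·t ≡ 4 (mod 9).
    The inverse of 8 mod 9 is 8 (since 8·8 = 64 = 7·9 + 1), so t ≡ 8·4 = 32 ≡ 5 (mod 9).
    Then x = 2 + 44·5 = 222, valid modulo lcm(44, 9) = 396: x ≡ 222 (mod 396).
Verify: 222 mod 11 = 2 ✓, 222 mod 4 = 2 ✓, 222 mod 9 = 6 ✓.

x ≡ 222 (mod 396).


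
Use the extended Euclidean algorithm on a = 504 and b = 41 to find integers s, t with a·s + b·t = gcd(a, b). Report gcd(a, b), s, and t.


Euclidean algorithm on (504, 41) — divide until remainder is 0:
  504 = 12 · 41 + 12
  41 = 3 · 12 + 5
  12 = 2 · 5 + 2
  5 = 2 · 2 + 1
  2 = 2 · 1 + 0
gcd(504, 41) = 1.
Track Bezout coefficients alongside the remainders: start with r₀ = 504 = a·1 + b·0 (s = 1, t = 0) and r₁ = 41 = a·0 + b·1 (s = 0, t = 1); each new remainder r_{k+1} = r_{k-1} − q_k·r_k inherits s_{k+1} = s_{k-1} − q_k·s_k, t_{k+1} = t_{k-1} − q_k·t_k, so r_k = a·s_k + b·t_k at every step:
  q = 12: r = 12, s = 1 − 12·0 = 1, t = 0 − 12·1 = -12  (check: 504·1 + 41·(-12) = 12)
  q = 3: r = 5, s = 0 − 3·1 = -3, t = 1 − 3·(-12) = 37  (check: 504·(-3) + 41·37 = 5)
  q = 2: r = 2, s = 1 − 2·(-3) = 7, t = -12 − 2·37 = -86  (check: 504·7 + 41·(-86) = 2)
  q = 2: r = 1, s = -3 − 2·7 = -17, t = 37 − 2·(-86) = 209  (check: 504·(-17) + 41·209 = 1)
The row with r = 1 (the gcd) gives the Bezout coefficients s = -17, t = 209.
Result: 504 · (-17) + 41 · (209) = 1.

gcd(504, 41) = 1; s = -17, t = 209 (check: 504·(-17) + 41·209 = 1).


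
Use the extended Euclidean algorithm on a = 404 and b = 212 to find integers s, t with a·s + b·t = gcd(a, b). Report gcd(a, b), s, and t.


Euclidean algorithm on (404, 212) — divide until remainder is 0:
  404 = 1 · 212 + 192
  212 = 1 · 192 + 20
  192 = 9 · 20 + 12
  20 = 1 · 12 + 8
  12 = 1 · 8 + 4
  8 = 2 · 4 + 0
gcd(404, 212) = 4.
Track Bezout coefficients alongside the remainders: start with r₀ = 404 = a·1 + b·0 (s = 1, t = 0) and r₁ = 212 = a·0 + b·1 (s = 0, t = 1); each new remainder r_{k+1} = r_{k-1} − q_k·r_k inherits s_{k+1} = s_{k-1} − q_k·s_k, t_{k+1} = t_{k-1} − q_k·t_k, so r_k = a·s_k + b·t_k at every step:
  q = 1: r = 192, s = 1 − 1·0 = 1, t = 0 − 1·1 = -1  (check: 404·1 + 212·(-1) = 192)
  q = 1: r = 20, s = 0 − 1·1 = -1, t = 1 − 1·(-1) = 2  (check: 404·(-1) + 212·2 = 20)
  q = 9: r = 12, s = 1 − 9·(-1) = 10, t = -1 − 9·2 = -19  (check: 404·10 + 212·(-19) = 12)
  q = 1: r = 8, s = -1 − 1·10 = -11, t = 2 − 1·(-19) = 21  (check: 404·(-11) + 212·21 = 8)
  q = 1: r = 4, s = 10 − 1·(-11) = 21, t = -19 − 1·21 = -40  (check: 404·21 + 212·(-40) = 4)
The row with r = 4 (the gcd) gives the Bezout coefficients s = 21, t = -40.
Result: 404 · (21) + 212 · (-40) = 4.

gcd(404, 212) = 4; s = 21, t = -40 (check: 404·21 + 212·(-40) = 4).


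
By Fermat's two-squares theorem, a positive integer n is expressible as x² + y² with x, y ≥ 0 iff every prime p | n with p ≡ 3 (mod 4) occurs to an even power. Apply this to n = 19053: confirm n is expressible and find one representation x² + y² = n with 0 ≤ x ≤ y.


Step 1: Factor n = 19053 = 3^2 · 29 · 73.
Step 2: Check the mod-4 condition on each prime factor: 3 ≡ 3 (mod 4), exponent 2 (must be even); 29 ≡ 1 (mod 4), exponent 1; 73 ≡ 1 (mod 4), exponent 1.
All primes ≡ 3 (mod 4) appear to even exponent (or don't appear), so by the two-squares theorem n IS expressible as a sum of two squares.
Step 3: Build a representation. Group n = k² · m with k = 3 and m = 29 · 73 = 2117 (a product of primes ≡ 1 (mod 4)); a representation of m scales to one of n via (k·x)² + (k·y)² = k²(x² + y²). Each prime p ≡ 1 (mod 4) is itself a sum of two squares; find a² by testing p − a² for a perfect square:
  29: 29 − 1² = 28, 29 − 2² = 25 = 5² ⇒ 29 = 2² + 5².
  73: 73 − 1² = 72, 73 − 2² = 69, 73 − 3² = 64 = 8² ⇒ 73 = 3² + 8².
  Combine using the Brahmagupta–Fibonacci identity (a² + b²)(c² + d²) = (ac − bd)² + (ad + bc)² = (ac + bd)² + (ad − bc)²:
  29 · 73 = 2117: from (2² + 5²)(3² + 8²), take (2·3 − 5·8, 2·8 + 5·3) = (6 − 40, 16 + 15) = (-34, 31); dropping signs (only squares matter) gives (34, 31); check 34² + 31² = 1156 + 961 = 2117 ✓.
  Scale by k = 3: (3·34, 3·31) = (102, 93).
Step 4: Order so x ≤ y and verify: 93² + 102² = 8649 + 10404 = 19053 = n. ✓

n = 19053 = 93² + 102² (one valid representation with x ≤ y).


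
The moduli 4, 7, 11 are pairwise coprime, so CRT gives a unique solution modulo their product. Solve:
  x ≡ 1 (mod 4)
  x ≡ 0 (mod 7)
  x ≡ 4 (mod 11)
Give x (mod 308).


Moduli 4, 7, 11 are pairwise coprime; by CRT there is a unique solution modulo M = 4 · 7 · 11 = 308.
Solve pairwise, accumulating the modulus:
  Start with x ≡ 1 (mod 4).
  Combine with x ≡ 0 (mod 7): since gcd(4, 7) = 1, we get a unique residue mod 28.
    Write x = 1 + 4·t and substitute into x ≡ 0 (mod 7): 4·t ≡ 0 − 1 = -1 (mod 7).
    Reduce coefficients mod 7: 4·t ≡ 6 (mod 7).
    The inverse of 4 mod 7 is 2 (since 4·2 = 8 = 1·7 + 1), so t ≡ 2·6 = 12 ≡ 5 (mod 7).
    Then x = 1 + 4·5 = 21, valid modulo lcm(4, 7) = 28: x ≡ 21 (mod 28).
  Combine with x ≡ 4 (mod 11): since gcd(28, 11) = 1, we get a unique residue mod 308.
    Write x = 21 + 28·t and substitute into x ≡ 4 (mod 11): 28·t ≡ 4 − 21 = -17 (mod 11).
    Reduce coefficients mod 11: 6·t ≡ 5 (mod 11).
    The inverse of 6 mod 11 is 2 (since 6·2 = 12 = 1·11 + 1), so t ≡ 2·5 = 10 ≡ 10 (mod 11).
    Then x = 21 + 28·10 = 301, valid modulo lcm(28, 11) = 308: x ≡ 301 (mod 308).
Verify: 301 mod 4 = 1 ✓, 301 mod 7 = 0 ✓, 301 mod 11 = 4 ✓.

x ≡ 301 (mod 308).


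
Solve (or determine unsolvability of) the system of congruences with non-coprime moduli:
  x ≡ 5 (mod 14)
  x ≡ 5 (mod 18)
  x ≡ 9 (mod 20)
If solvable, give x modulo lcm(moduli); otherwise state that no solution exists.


Moduli 14, 18, 20 are not pairwise coprime, so CRT works modulo lcm(m_i) when all pairwise compatibility conditions hold.
Pairwise compatibility: gcd(m_i, m_j) must divide a_i - a_j for every pair.
Merge one congruence at a time:
  Start: x ≡ 5 (mod 14).
  Combine with x ≡ 5 (mod 18): gcd(14, 18) = 2; 5 - 5 = 0, which IS divisible by 2, so compatible.
    Write x = 5 + 14·t and substitute into x ≡ 5 (mod 18): 14·t ≡ 5 − 5 = 0 (mod 18).
    Divide the congruence (and modulus) by g = 2: 7·t ≡ 0 (mod 9).
    The inverse of 7 mod 9 is 4 (since 7·4 = 28 = 3·9 + 1), so t ≡ 4·0 = 0 ≡ 0 (mod 9).
    Then x = 5 + 14·0 = 5, valid modulo lcm(14, 18) = 126: x ≡ 5 (mod 126).
  Combine with x ≡ 9 (mod 20): gcd(126, 20) = 2; 9 - 5 = 4, which IS divisible by 2, so compatible.
    Write x = 5 + 126·t and substitute into x ≡ 9 (mod 20): 126·t ≡ 9 − 5 = 4 (mod 20).
    Divide the congruence (and modulus) by g = 2: 63·t ≡ 2 (mod 10).
    Reduce coefficients mod 10: 3·t ≡ 2 (mod 10).
    The inverse of 3 mod 10 is 7 (since 3·7 = 21 = 2·10 + 1), so t ≡ 7·2 = 14 ≡ 4 (mod 10).
    Then x = 5 + 126·4 = 509, valid modulo lcm(126, 20) = 1260: x ≡ 509 (mod 1260).
Verify: 509 mod 14 = 5, 509 mod 18 = 5, 509 mod 20 = 9.

x ≡ 509 (mod 1260).


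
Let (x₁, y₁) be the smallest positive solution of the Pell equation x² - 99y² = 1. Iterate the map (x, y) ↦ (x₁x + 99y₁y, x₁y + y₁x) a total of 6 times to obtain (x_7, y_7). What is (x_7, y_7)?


Step 1: Find the fundamental solution (x₁, y₁) of x² - 99y² = 1.
  Expand √99 as a continued fraction. a₀ = ⌊√99⌋ = 9; iterate m_{k+1} = d_k·a_k − m_k, d_{k+1} = (99 − m_{k+1}²)/d_k, a_{k+1} = ⌊(a₀ + m_{k+1})/d_{k+1}⌋ (starting m₀ = 0, d₀ = 1), with convergents p_k = a_k·p_{k-1} + p_{k-2}, q_k = a_k·q_{k-1} + q_{k-2} (p₋₁ = 1, q₋₁ = 0):
  k = 0: a₀ = 9; p₀/q₀ = 9/1; p₀² − 99·q₀² = 81 − 99 = -18.
  k = 1: m = 9, d = 18, a = ⌊(9 + 9)/18⌋ = 1; p/q = (1·9 + 1)/(1·1 + 0) = 10/1; p² − 99·q² = 100 − 99 = 1.
  The first convergent with p² − 99·q² = 1 gives the fundamental solution (x₁, y₁) = (10, 1).
Step 2: Apply the recurrence (x_{n+1}, y_{n+1}) = (x₁x_n + 99y₁y_n, x₁y_n + y₁x_n) repeatedly.
  From (x_1, y_1) = (10, 1): x_2 = 10·10 + 99·1·1 = 199; y_2 = 10·1 + 1·10 = 20.
  From (x_2, y_2) = (199, 20): x_3 = 10·199 + 99·1·20 = 3970; y_3 = 10·20 + 1·199 = 399.
  From (x_3, y_3) = (3970, 399): x_4 = 10·3970 + 99·1·399 = 79201; y_4 = 10·399 + 1·3970 = 7960.
  From (x_4, y_4) = (79201, 7960): x_5 = 10·79201 + 99·1·7960 = 1580050; y_5 = 10·7960 + 1·79201 = 158801.
  From (x_5, y_5) = (1580050, 158801): x_6 = 10·1580050 + 99·1·158801 = 31521799; y_6 = 10·158801 + 1·1580050 = 3168060.
  From (x_6, y_6) = (31521799, 3168060): x_7 = 10·31521799 + 99·1·3168060 = 628855930; y_7 = 10·3168060 + 1·31521799 = 63202399.
Step 3: Verify x_7² - 99·y_7² = 395459780696164900 - 395459780696164899 = 1 (should be 1). ✓

(x_1, y_1) = (10, 1); (x_7, y_7) = (628855930, 63202399).


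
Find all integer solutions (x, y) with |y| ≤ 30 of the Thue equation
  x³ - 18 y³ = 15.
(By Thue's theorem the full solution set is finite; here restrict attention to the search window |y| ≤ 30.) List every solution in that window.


The equation is x³ - 18y³ = 15. For fixed y, x³ = 18·y³ + 15, so a solution requires the RHS to be a perfect cube.
Strategy: iterate y from -30 to 30, compute RHS = 18·y³ + 15, and check whether it is a (positive or negative) perfect cube.
Check small values of y:
  y = 0: RHS = 15 is not a perfect cube.
  y = 1: RHS = 33 is not a perfect cube.
  y = -1: RHS = -3 is not a perfect cube.
  y = 2: RHS = 159 is not a perfect cube.
  y = -2: RHS = -129 is not a perfect cube.
  y = 3: RHS = 501 is not a perfect cube.
  y = -3: RHS = -471 is not a perfect cube.
Continuing the search up to |y| = 30 finds no solutions either.
No (x, y) in the scanned range satisfies the equation.

No integer solutions with |y| ≤ 30.
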